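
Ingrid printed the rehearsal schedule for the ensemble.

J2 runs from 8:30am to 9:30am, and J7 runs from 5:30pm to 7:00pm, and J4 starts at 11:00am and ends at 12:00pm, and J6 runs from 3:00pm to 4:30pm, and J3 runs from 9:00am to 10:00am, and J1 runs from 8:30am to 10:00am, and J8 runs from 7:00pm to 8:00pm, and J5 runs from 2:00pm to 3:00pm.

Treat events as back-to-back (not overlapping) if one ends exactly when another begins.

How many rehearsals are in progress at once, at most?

Walk through starts and ends in time order (an end at T is processed before a start at T):
8:30am start J1 → 1
8:30am start J2 → 2
9:00am start J3 → 3
9:30am end J2 → 2
10:00am end J1 → 1
10:00am end J3 → 0
11:00am start J4 → 1
12:00pm end J4 → 0
2:00pm start J5 → 1
3:00pm end J5 → 0
3:00pm start J6 → 1
4:30pm end J6 → 0
5:30pm start J7 → 1
7:00pm end J7 → 0
7:00pm start J8 → 1
8:00pm end J8 → 0
Peak is 3, at 9:00am (J1, J2, J3).

3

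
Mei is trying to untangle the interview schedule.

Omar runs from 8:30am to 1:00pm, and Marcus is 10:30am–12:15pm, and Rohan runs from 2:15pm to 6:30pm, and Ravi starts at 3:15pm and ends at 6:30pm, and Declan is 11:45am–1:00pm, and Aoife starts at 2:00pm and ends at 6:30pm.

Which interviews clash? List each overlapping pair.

Aoife & Ravi, Aoife & Rohan, Declan & Marcus, Declan & Omar, Marcus & Omar, Ravi & Rohan

Two intervals overlap when each starts before the other ends.
Sorted by start: Omar, Marcus, Declan, Aoife, Rohan, Ravi.
Marcus starts before Omar ends → Omar and Marcus overlap.
Declan starts before Omar ends → Omar and Declan overlap.
Aoife starts after Omar ends — done with Omar.
Declan starts before Marcus ends → Marcus and Declan overlap.
Aoife starts after Marcus ends — done with Marcus.
Aoife starts after Declan ends — done with Declan.
Rohan starts before Aoife ends → Aoife and Rohan overlap.
Ravi starts before Aoife ends → Aoife and Ravi overlap.
Ravi starts before Rohan ends → Rohan and Ravi overlap.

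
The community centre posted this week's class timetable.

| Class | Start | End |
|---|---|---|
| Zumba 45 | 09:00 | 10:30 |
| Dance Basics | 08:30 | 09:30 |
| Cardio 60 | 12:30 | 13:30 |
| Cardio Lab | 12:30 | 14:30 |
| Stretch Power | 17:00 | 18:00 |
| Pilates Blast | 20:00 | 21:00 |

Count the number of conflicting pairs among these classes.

2

Check each pair: they overlap iff neither finishes before the other starts.
Sorted by start: Dance Basics, Zumba 45, Cardio 60, Cardio Lab, Stretch Power, Pilates Blast.
Zumba 45 starts before Dance Basics ends → Dance Basics and Zumba 45 overlap.
Cardio 60 starts after Dance Basics ends, so nothing later overlaps Dance Basics either.
Cardio 60 starts after Zumba 45 ends, so nothing later overlaps Zumba 45 either.
Cardio Lab starts before Cardio 60 ends → Cardio 60 and Cardio Lab overlap.
Stretch Power starts after Cardio 60 ends, so nothing later overlaps Cardio 60 either.
Stretch Power starts after Cardio Lab ends, so nothing later overlaps Cardio Lab either.
Pilates Blast starts after Stretch Power ends.
Overlapping pairs: Cardio 60 & Cardio Lab, Dance Basics & Zumba 45 — 2 in total.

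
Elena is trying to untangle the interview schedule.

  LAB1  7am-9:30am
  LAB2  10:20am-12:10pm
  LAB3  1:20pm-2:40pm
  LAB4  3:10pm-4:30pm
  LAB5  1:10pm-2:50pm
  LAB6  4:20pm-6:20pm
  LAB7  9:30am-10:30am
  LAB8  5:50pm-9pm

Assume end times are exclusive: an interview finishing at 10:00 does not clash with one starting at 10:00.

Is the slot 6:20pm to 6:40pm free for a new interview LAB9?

LAB1: ends 9:30am at or before LAB9 starts 6:20pm → clear.
LAB7: ends 10:30am at or before LAB9 starts 6:20pm → clear.
LAB2: ends 12:10pm at or before LAB9 starts 6:20pm → clear.
LAB5: ends 2:50pm at or before LAB9 starts 6:20pm → clear.
LAB3: ends 2:40pm at or before LAB9 starts 6:20pm → clear.
LAB4: ends 4:30pm at or before LAB9 starts 6:20pm → clear.
LAB6: ends 6:20pm at or before LAB9 starts 6:20pm → clear.
LAB8: starts 5:50pm before LAB9 ends 6:40pm, and ends 9pm after LAB9 starts 6:20pm → overlap.
LAB9 overlaps LAB8.

No — it overlaps LAB8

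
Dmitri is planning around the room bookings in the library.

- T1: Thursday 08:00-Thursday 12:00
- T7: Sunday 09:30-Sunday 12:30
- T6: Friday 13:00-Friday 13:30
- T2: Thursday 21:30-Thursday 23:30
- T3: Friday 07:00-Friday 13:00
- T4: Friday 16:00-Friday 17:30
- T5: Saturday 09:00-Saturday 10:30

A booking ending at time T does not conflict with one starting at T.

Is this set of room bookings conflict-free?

Yes

Sorted by start: T1, T2, T3, T6, T4, T5, T7.
T2 starts after T1 ends, so nothing later overlaps T1 either.
T3 starts after T2 ends, so nothing later overlaps T2 either.
T6 starts exactly when T3 ends (back-to-back, no overlap), so nothing later overlaps T3 either.
T4 starts after T6 ends, so nothing later overlaps T6 either.
T5 starts after T4 ends, so nothing later overlaps T4 either.
T7 starts after T5 ends.
Every pair is clear; the schedule has no overlaps.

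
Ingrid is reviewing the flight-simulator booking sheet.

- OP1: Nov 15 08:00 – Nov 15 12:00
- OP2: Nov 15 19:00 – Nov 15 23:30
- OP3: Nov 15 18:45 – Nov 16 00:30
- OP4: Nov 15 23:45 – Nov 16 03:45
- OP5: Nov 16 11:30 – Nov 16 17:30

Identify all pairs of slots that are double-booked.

Two intervals overlap when each starts before the other ends.
Sorted by start: OP1, OP3, OP2, OP4, OP5.
OP3 starts after OP1 ends — done with OP1.
OP2 starts before OP3 ends → OP3 and OP2 overlap.
OP4 starts before OP3 ends → OP3 and OP4 overlap.
OP5 starts after OP3 ends.
OP4 starts after OP2 ends — done with OP2.
OP5 starts after OP4 ends.

OP2 & OP3, OP3 & OP4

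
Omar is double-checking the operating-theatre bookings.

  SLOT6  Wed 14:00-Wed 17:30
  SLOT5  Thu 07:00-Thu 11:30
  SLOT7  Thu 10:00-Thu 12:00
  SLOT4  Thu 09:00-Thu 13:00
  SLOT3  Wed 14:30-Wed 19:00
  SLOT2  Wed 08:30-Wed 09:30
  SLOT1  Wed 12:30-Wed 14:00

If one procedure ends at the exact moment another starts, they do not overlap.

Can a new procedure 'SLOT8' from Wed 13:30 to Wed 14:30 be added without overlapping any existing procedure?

SLOT2: ends Wed 09:30 at or before SLOT8 starts Wed 13:30 → clear.
SLOT1: starts Wed 12:30 before SLOT8 ends Wed 14:30, and ends Wed 14:00 after SLOT8 starts Wed 13:30 → overlap.
SLOT6: starts Wed 14:00 before SLOT8 ends Wed 14:30, and ends Wed 17:30 after SLOT8 starts Wed 13:30 → overlap.
SLOT3: starts Wed 14:30 at or after SLOT8 ends Wed 14:30 → clear.
SLOT5: starts Thu 07:00 at or after SLOT8 ends Wed 14:30 → clear.
SLOT4: starts Thu 09:00 at or after SLOT8 ends Wed 14:30 → clear.
SLOT7: starts Thu 10:00 at or after SLOT8 ends Wed 14:30 → clear.
SLOT8 overlaps SLOT1, SLOT6.

No — it overlaps SLOT1, SLOT6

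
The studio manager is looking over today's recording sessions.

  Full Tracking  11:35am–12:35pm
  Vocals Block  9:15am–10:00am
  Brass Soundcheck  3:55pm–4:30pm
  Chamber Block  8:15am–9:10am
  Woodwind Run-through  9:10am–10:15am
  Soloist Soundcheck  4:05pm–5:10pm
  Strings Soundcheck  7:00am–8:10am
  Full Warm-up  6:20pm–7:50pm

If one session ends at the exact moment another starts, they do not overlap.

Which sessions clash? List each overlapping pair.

Sorted by start: Strings Soundcheck, Chamber Block, Woodwind Run-through, Vocals Block, Full Tracking, Brass Soundcheck, Soloist Soundcheck, Full Warm-up.
Chamber Block starts after Strings Soundcheck ends; Strings Soundcheck is clear from here.
Woodwind Run-through starts exactly when Chamber Block ends (back-to-back, no overlap); Chamber Block is clear from here.
Vocals Block starts before Woodwind Run-through ends → Woodwind Run-through and Vocals Block overlap.
Full Tracking starts after Woodwind Run-through ends; Woodwind Run-through is clear from here.
Full Tracking starts after Vocals Block ends; Vocals Block is clear from here.
Brass Soundcheck starts after Full Tracking ends; Full Tracking is clear from here.
Soloist Soundcheck starts before Brass Soundcheck ends → Brass Soundcheck and Soloist Soundcheck overlap.
Full Warm-up starts after Brass Soundcheck ends.
Full Warm-up starts after Soloist Soundcheck ends.

Brass Soundcheck & Soloist Soundcheck, Vocals Block & Woodwind Run-through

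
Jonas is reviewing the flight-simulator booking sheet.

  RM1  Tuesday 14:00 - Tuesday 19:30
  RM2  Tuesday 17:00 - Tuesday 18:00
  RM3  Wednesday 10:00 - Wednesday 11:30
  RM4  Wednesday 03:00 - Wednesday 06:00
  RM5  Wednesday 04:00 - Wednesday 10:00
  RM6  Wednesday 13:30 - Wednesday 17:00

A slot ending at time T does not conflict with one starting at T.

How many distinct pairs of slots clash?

Check each pair: they overlap iff neither finishes before the other starts.
Sorted by start: RM1, RM2, RM4, RM5, RM3, RM6.
RM2 starts before RM1 ends → RM1 and RM2 overlap.
RM4 starts after RM1 ends; RM1 is clear from here.
RM4 starts after RM2 ends; RM2 is clear from here.
RM5 starts before RM4 ends → RM4 and RM5 overlap.
RM3 starts after RM4 ends; RM4 is clear from here.
RM3 starts exactly when RM5 ends (back-to-back, no overlap); RM5 is clear from here.
RM6 starts after RM3 ends.
Overlapping pairs: RM1 & RM2, RM4 & RM5 — 2 in total.

2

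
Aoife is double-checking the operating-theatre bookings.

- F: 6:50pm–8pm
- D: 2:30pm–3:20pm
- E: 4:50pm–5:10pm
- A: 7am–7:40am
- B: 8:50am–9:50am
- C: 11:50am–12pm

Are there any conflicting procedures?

Sorted by start: A, B, C, D, E, F.
B starts after A ends — done with A.
C starts after B ends — done with B.
D starts after C ends — done with C.
E starts after D ends — done with D.
F starts after E ends.
Every pair is clear; the schedule has no overlaps.

No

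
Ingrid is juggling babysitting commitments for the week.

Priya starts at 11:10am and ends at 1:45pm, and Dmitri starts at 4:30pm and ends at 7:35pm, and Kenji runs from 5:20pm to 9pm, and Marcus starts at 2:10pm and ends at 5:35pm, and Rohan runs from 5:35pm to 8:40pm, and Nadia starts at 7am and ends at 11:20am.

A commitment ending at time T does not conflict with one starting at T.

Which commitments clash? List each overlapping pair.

Dmitri & Kenji, Dmitri & Marcus, Dmitri & Rohan, Kenji & Marcus, Kenji & Rohan, Nadia & Priya

Sorted by start: Nadia, Priya, Marcus, Dmitri, Kenji, Rohan.
Priya starts before Nadia ends → Nadia and Priya overlap.
Marcus starts after Nadia ends, so nothing later overlaps Nadia either.
Marcus starts after Priya ends, so nothing later overlaps Priya either.
Dmitri starts before Marcus ends → Marcus and Dmitri overlap.
Kenji starts before Marcus ends → Marcus and Kenji overlap.
Rohan starts exactly when Marcus ends (back-to-back, no overlap).
Kenji starts before Dmitri ends → Dmitri and Kenji overlap.
Rohan starts before Dmitri ends → Dmitri and Rohan overlap.
Rohan starts before Kenji ends → Kenji and Rohan overlap.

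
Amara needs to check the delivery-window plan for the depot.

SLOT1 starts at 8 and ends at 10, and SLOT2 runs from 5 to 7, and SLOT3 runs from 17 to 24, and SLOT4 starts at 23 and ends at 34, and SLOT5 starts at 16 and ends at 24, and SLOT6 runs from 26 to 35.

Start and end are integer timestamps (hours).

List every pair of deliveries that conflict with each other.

Two intervals overlap when each starts before the other ends.
Sorted by start: SLOT2, SLOT1, SLOT5, SLOT3, SLOT4, SLOT6.
SLOT1 starts after SLOT2 ends; SLOT2 is clear from here.
SLOT5 starts after SLOT1 ends; SLOT1 is clear from here.
SLOT3 starts before SLOT5 ends → SLOT5 and SLOT3 overlap.
SLOT4 starts before SLOT5 ends → SLOT5 and SLOT4 overlap.
SLOT6 starts after SLOT5 ends.
SLOT4 starts before SLOT3 ends → SLOT3 and SLOT4 overlap.
SLOT6 starts after SLOT3 ends.
SLOT6 starts before SLOT4 ends → SLOT4 and SLOT6 overlap.

SLOT3 & SLOT4, SLOT3 & SLOT5, SLOT4 & SLOT5, SLOT4 & SLOT6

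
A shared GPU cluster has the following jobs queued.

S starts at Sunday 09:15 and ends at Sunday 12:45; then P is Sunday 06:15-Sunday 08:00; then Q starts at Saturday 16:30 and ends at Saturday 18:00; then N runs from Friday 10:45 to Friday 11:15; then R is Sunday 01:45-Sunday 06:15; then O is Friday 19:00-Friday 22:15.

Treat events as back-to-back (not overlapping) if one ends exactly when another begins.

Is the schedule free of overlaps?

Yes

Two intervals overlap when each starts before the other ends.
Sorted by start: N, O, Q, R, P, S.
O starts after N ends, so nothing later overlaps N either.
Q starts after O ends, so nothing later overlaps O either.
R starts after Q ends, so nothing later overlaps Q either.
P starts exactly when R ends (back-to-back, no overlap), so nothing later overlaps R either.
S starts after P ends.
Every pair is clear; the schedule has no overlaps.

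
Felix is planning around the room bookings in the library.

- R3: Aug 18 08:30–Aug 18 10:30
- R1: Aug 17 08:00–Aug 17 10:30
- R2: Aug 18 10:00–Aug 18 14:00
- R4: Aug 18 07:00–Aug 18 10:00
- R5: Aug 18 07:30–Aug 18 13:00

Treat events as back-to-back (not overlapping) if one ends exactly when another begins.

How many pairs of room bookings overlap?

5

Two intervals overlap when each starts before the other ends.
Sorted by start: R1, R4, R5, R3, R2.
R4 starts after R1 ends; R1 is clear from here.
R5 starts before R4 ends → R4 and R5 overlap.
R3 starts before R4 ends → R4 and R3 overlap.
R2 starts exactly when R4 ends (back-to-back, no overlap).
R3 starts before R5 ends → R5 and R3 overlap.
R2 starts before R5 ends → R5 and R2 overlap.
R2 starts before R3 ends → R3 and R2 overlap.
Overlapping pairs: R2 & R3, R2 & R5, R3 & R4, R3 & R5, R4 & R5 — 5 in total.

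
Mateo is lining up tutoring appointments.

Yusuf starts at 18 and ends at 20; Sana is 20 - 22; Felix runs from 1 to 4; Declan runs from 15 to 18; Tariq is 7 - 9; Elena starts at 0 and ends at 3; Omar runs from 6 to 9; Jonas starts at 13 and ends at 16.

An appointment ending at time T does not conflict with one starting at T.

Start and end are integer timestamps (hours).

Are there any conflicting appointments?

Sorted by start: Elena, Felix, Omar, Tariq, Jonas, Declan, Yusuf, Sana.
Felix starts before Elena ends → Elena and Felix overlap.
That's a conflict, so the schedule is not conflict-free.

Yes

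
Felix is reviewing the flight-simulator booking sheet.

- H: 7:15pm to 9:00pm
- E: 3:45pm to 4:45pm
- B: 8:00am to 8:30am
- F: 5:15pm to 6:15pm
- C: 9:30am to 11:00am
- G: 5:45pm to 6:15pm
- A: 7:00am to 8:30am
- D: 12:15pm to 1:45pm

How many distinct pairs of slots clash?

Sorted by start: A, B, C, D, E, F, G, H.
B starts before A ends → A and B overlap.
C starts after A ends, so A has no further overlaps.
C starts after B ends, so B has no further overlaps.
D starts after C ends, so C has no further overlaps.
E starts after D ends, so D has no further overlaps.
F starts after E ends, so E has no further overlaps.
G starts before F ends → F and G overlap.
H starts after F ends.
H starts after G ends.
Overlapping pairs: A & B, F & G — 2 in total.

2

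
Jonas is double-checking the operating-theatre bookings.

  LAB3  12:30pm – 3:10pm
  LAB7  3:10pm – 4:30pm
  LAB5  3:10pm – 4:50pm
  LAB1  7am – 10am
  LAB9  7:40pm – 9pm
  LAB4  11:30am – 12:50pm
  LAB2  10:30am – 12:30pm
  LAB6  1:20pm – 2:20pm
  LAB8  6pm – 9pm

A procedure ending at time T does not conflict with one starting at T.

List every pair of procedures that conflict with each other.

LAB2 & LAB4, LAB3 & LAB4, LAB3 & LAB6, LAB5 & LAB7, LAB8 & LAB9

Sorted by start: LAB1, LAB2, LAB4, LAB3, LAB6, LAB5, LAB7, LAB8, LAB9.
LAB2 starts after LAB1 ends — done with LAB1.
LAB4 starts before LAB2 ends → LAB2 and LAB4 overlap.
LAB3 starts exactly when LAB2 ends (back-to-back, no overlap) — done with LAB2.
LAB3 starts before LAB4 ends → LAB4 and LAB3 overlap.
LAB6 starts after LAB4 ends — done with LAB4.
LAB6 starts before LAB3 ends → LAB3 and LAB6 overlap.
LAB5 starts exactly when LAB3 ends (back-to-back, no overlap) — done with LAB3.
LAB5 starts after LAB6 ends — done with LAB6.
LAB7 starts before LAB5 ends → LAB5 and LAB7 overlap.
LAB8 starts after LAB5 ends — done with LAB5.
LAB8 starts after LAB7 ends — done with LAB7.
LAB9 starts before LAB8 ends → LAB8 and LAB9 overlap.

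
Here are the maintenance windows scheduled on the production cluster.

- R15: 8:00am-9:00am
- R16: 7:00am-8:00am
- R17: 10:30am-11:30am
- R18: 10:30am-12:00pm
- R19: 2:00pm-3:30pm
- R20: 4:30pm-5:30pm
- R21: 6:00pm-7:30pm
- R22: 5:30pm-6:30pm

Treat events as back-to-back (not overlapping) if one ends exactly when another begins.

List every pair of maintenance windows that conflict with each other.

Sorted by start: R16, R15, R17, R18, R19, R20, R22, R21.
R15 starts exactly when R16 ends (back-to-back, no overlap), so R16 has no further overlaps.
R17 starts after R15 ends, so R15 has no further overlaps.
R18 starts before R17 ends → R17 and R18 overlap.
R19 starts after R17 ends, so R17 has no further overlaps.
R19 starts after R18 ends, so R18 has no further overlaps.
R20 starts after R19 ends, so R19 has no further overlaps.
R22 starts exactly when R20 ends (back-to-back, no overlap), so R20 has no further overlaps.
R21 starts before R22 ends → R22 and R21 overlap.

R17 & R18, R21 & R22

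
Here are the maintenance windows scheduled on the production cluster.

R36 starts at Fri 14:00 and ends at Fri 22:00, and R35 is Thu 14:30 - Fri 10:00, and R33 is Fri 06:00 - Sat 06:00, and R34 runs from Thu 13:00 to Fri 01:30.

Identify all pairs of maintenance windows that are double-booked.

Sorted by start: R34, R35, R33, R36.
R35 starts before R34 ends → R34 and R35 overlap.
R33 starts after R34 ends, so R34 has no further overlaps.
R33 starts before R35 ends → R35 and R33 overlap.
R36 starts after R35 ends.
R36 starts before R33 ends → R33 and R36 overlap.

R33 & R35, R33 & R36, R34 & R35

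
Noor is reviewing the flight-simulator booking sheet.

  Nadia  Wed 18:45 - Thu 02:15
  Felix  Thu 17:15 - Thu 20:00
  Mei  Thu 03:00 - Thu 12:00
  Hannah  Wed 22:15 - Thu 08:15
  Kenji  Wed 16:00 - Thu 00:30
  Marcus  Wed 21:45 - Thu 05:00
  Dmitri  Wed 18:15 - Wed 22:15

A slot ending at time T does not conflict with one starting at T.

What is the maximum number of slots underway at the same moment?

Sweep the timeline, counting +1 at each start and −1 at each end (ends before starts at a tie):
Wed 16:00 start Kenji → 1
Wed 18:15 start Dmitri → 2
Wed 18:45 start Nadia → 3
Wed 21:45 start Marcus → 4
Wed 22:15 end Dmitri → 3
Wed 22:15 start Hannah → 4
Thu 00:30 end Kenji → 3
Thu 02:15 end Nadia → 2
Thu 03:00 start Mei → 3
Thu 05:00 end Marcus → 2
Thu 08:15 end Hannah → 1
Thu 12:00 end Mei → 0
Thu 17:15 start Felix → 1
Thu 20:00 end Felix → 0
Peak is 4, at Wed 21:45 (Dmitri, Kenji, Marcus, Nadia).

4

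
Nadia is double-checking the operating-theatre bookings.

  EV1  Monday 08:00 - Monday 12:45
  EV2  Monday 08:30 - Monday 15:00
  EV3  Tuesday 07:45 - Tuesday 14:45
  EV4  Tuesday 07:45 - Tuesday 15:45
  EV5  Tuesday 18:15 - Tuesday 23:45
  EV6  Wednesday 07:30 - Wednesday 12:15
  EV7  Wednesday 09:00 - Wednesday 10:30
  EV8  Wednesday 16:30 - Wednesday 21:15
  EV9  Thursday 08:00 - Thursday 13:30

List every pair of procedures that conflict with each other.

EV1 & EV2, EV3 & EV4, EV6 & EV7

Two intervals overlap when each starts before the other ends.
Sorted by start: EV1, EV2, EV3, EV4, EV5, EV6, EV7, EV8, EV9.
EV2 starts before EV1 ends → EV1 and EV2 overlap.
EV3 starts after EV1 ends; EV1 is clear from here.
EV3 starts after EV2 ends; EV2 is clear from here.
EV4 starts before EV3 ends → EV3 and EV4 overlap.
EV5 starts after EV3 ends; EV3 is clear from here.
EV5 starts after EV4 ends; EV4 is clear from here.
EV6 starts after EV5 ends; EV5 is clear from here.
EV7 starts before EV6 ends → EV6 and EV7 overlap.
EV8 starts after EV6 ends; EV6 is clear from here.
EV8 starts after EV7 ends; EV7 is clear from here.
EV9 starts after EV8 ends.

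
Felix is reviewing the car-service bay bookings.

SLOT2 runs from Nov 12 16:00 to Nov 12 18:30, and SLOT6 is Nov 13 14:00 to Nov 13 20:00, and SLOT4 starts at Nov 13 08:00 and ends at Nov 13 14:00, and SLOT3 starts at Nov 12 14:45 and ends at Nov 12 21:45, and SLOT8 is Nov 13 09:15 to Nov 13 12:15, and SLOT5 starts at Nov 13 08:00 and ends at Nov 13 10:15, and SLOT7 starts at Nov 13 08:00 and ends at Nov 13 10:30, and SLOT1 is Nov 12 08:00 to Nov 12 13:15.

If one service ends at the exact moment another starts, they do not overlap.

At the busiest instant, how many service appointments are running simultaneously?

4

Sweep the timeline, counting +1 at each start and −1 at each end (ends before starts at a tie):
Nov 12 08:00 start SLOT1 → 1
Nov 12 13:15 end SLOT1 → 0
Nov 12 14:45 start SLOT3 → 1
Nov 12 16:00 start SLOT2 → 2
Nov 12 18:30 end SLOT2 → 1
Nov 12 21:45 end SLOT3 → 0
Nov 13 08:00 start SLOT4 → 1
Nov 13 08:00 start SLOT5 → 2
Nov 13 08:00 start SLOT7 → 3
Nov 13 09:15 start SLOT8 → 4
Nov 13 10:15 end SLOT5 → 3
Nov 13 10:30 end SLOT7 → 2
Nov 13 12:15 end SLOT8 → 1
Nov 13 14:00 end SLOT4 → 0
Nov 13 14:00 start SLOT6 → 1
Nov 13 20:00 end SLOT6 → 0
Peak is 4, at Nov 13 09:15 (SLOT4, SLOT5, SLOT7, SLOT8).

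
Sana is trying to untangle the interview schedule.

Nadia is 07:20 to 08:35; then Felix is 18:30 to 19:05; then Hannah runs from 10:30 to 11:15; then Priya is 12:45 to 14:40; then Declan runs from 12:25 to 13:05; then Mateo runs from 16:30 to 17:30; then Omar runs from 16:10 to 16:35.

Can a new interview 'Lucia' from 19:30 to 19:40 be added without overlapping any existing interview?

Yes — the slot is free

Nadia: ends 08:35 at or before Lucia starts 19:30 → clear.
Hannah: ends 11:15 at or before Lucia starts 19:30 → clear.
Declan: ends 13:05 at or before Lucia starts 19:30 → clear.
Priya: ends 14:40 at or before Lucia starts 19:30 → clear.
Omar: ends 16:35 at or before Lucia starts 19:30 → clear.
Mateo: ends 17:30 at or before Lucia starts 19:30 → clear.
Felix: ends 19:05 at or before Lucia starts 19:30 → clear.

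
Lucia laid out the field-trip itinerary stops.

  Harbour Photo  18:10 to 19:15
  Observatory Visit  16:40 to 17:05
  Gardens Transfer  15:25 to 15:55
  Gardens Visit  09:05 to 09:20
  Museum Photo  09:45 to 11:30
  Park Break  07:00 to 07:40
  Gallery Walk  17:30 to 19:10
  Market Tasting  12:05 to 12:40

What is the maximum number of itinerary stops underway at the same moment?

Sort all start/end points and keep a running count:
07:00 start Park Break → 1
07:40 end Park Break → 0
09:05 start Gardens Visit → 1
09:20 end Gardens Visit → 0
09:45 start Museum Photo → 1
11:30 end Museum Photo → 0
12:05 start Market Tasting → 1
12:40 end Market Tasting → 0
15:25 start Gardens Transfer → 1
15:55 end Gardens Transfer → 0
16:40 start Observatory Visit → 1
17:05 end Observatory Visit → 0
17:30 start Gallery Walk → 1
18:10 start Harbour Photo → 2
19:10 end Gallery Walk → 1
19:15 end Harbour Photo → 0
Peak is 2, at 18:10 (Gallery Walk, Harbour Photo).

2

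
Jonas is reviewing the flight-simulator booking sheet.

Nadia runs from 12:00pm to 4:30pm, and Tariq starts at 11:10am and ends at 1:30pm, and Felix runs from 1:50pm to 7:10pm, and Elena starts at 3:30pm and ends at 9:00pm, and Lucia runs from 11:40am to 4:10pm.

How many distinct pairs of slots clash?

Check each pair: they overlap iff neither finishes before the other starts.
Sorted by start: Tariq, Lucia, Nadia, Felix, Elena.
Lucia starts before Tariq ends → Tariq and Lucia overlap.
Nadia starts before Tariq ends → Tariq and Nadia overlap.
Felix starts after Tariq ends, so Tariq has no further overlaps.
Nadia starts before Lucia ends → Lucia and Nadia overlap.
Felix starts before Lucia ends → Lucia and Felix overlap.
Elena starts before Lucia ends → Lucia and Elena overlap.
Felix starts before Nadia ends → Nadia and Felix overlap.
Elena starts before Nadia ends → Nadia and Elena overlap.
Elena starts before Felix ends → Felix and Elena overlap.
Overlapping pairs: Elena & Felix, Elena & Lucia, Elena & Nadia, Felix & Lucia, Felix & Nadia, Lucia & Nadia, Lucia & Tariq, Nadia & Tariq — 8 in total.

8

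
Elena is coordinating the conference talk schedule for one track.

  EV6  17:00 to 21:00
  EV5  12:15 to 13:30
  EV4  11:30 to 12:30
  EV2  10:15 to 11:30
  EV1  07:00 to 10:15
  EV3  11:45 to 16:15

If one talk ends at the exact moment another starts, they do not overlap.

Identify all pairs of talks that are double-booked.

Two intervals overlap when each starts before the other ends.
Sorted by start: EV1, EV2, EV4, EV3, EV5, EV6.
EV2 starts exactly when EV1 ends (back-to-back, no overlap), so EV1 has no further overlaps.
EV4 starts exactly when EV2 ends (back-to-back, no overlap), so EV2 has no further overlaps.
EV3 starts before EV4 ends → EV4 and EV3 overlap.
EV5 starts before EV4 ends → EV4 and EV5 overlap.
EV6 starts after EV4 ends.
EV5 starts before EV3 ends → EV3 and EV5 overlap.
EV6 starts after EV3 ends.
EV6 starts after EV5 ends.

EV3 & EV4, EV3 & EV5, EV4 & EV5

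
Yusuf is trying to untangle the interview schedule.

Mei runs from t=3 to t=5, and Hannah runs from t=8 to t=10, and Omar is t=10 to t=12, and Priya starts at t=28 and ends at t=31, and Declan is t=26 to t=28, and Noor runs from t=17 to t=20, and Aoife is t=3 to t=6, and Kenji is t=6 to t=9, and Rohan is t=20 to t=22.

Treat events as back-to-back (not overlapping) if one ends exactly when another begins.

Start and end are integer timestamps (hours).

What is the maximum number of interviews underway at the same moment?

2

Sort all start/end points and keep a running count:
t=3 start Aoife → 1
t=3 start Mei → 2
t=5 end Mei → 1
t=6 end Aoife → 0
t=6 start Kenji → 1
t=8 start Hannah → 2
t=9 end Kenji → 1
t=10 end Hannah → 0
t=10 start Omar → 1
t=12 end Omar → 0
t=17 start Noor → 1
t=20 end Noor → 0
t=20 start Rohan → 1
t=22 end Rohan → 0
t=26 start Declan → 1
t=28 end Declan → 0
t=28 start Priya → 1
t=31 end Priya → 0
Peak is 2, at t=3 (Aoife, Mei).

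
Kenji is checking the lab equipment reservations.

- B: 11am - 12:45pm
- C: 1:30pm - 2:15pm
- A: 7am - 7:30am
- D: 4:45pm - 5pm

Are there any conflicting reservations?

Check each pair: they overlap iff neither finishes before the other starts.
Sorted by start: A, B, C, D.
B starts after A ends; A is clear from here.
C starts after B ends; B is clear from here.
D starts after C ends.
Every pair is clear; the schedule has no overlaps.

No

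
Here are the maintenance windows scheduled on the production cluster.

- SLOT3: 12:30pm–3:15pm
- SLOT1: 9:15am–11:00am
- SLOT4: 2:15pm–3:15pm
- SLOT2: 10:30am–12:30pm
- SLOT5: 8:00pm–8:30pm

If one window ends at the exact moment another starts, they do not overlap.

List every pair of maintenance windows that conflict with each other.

Check each pair: they overlap iff neither finishes before the other starts.
Sorted by start: SLOT1, SLOT2, SLOT3, SLOT4, SLOT5.
SLOT2 starts before SLOT1 ends → SLOT1 and SLOT2 overlap.
SLOT3 starts after SLOT1 ends — done with SLOT1.
SLOT3 starts exactly when SLOT2 ends (back-to-back, no overlap) — done with SLOT2.
SLOT4 starts before SLOT3 ends → SLOT3 and SLOT4 overlap.
SLOT5 starts after SLOT3 ends.
SLOT5 starts after SLOT4 ends.

SLOT1 & SLOT2, SLOT3 & SLOT4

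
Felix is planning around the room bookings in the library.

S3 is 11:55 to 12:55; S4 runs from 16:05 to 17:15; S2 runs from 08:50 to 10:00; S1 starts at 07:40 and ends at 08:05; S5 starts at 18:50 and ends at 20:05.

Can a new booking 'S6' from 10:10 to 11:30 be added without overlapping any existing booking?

Yes — the slot is free

S1: ends 08:05 at or before S6 starts 10:10 → clear.
S2: ends 10:00 at or before S6 starts 10:10 → clear.
S3: starts 11:55 at or after S6 ends 11:30 → clear.
S4: starts 16:05 at or after S6 ends 11:30 → clear.
S5: starts 18:50 at or after S6 ends 11:30 → clear.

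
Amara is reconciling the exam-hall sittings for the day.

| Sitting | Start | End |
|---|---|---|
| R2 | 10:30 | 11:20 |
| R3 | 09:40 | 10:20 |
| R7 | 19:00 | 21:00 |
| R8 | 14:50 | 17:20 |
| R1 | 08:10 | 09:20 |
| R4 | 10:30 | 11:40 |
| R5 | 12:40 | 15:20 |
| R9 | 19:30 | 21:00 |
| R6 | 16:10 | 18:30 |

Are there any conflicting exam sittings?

Yes

Two intervals overlap when each starts before the other ends.
Sorted by start: R1, R3, R2, R4, R5, R8, R6, R7, R9.
R3 starts after R1 ends — done with R1.
R2 starts after R3 ends — done with R3.
R4 starts before R2 ends → R2 and R4 overlap.
That's a conflict, so the schedule is not conflict-free.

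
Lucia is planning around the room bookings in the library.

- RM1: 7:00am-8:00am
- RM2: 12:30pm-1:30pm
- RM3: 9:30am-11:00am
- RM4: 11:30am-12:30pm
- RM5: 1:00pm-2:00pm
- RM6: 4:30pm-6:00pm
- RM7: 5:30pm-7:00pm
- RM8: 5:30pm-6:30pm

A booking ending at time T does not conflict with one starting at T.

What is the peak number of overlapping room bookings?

Walk through starts and ends in time order (an end at T is processed before a start at T):
7:00am start RM1 → 1
8:00am end RM1 → 0
9:30am start RM3 → 1
11:00am end RM3 → 0
11:30am start RM4 → 1
12:30pm end RM4 → 0
12:30pm start RM2 → 1
1:00pm start RM5 → 2
1:30pm end RM2 → 1
2:00pm end RM5 → 0
4:30pm start RM6 → 1
5:30pm start RM7 → 2
5:30pm start RM8 → 3
6:00pm end RM6 → 2
6:30pm end RM8 → 1
7:00pm end RM7 → 0
Peak is 3, at 5:30pm (RM6, RM7, RM8).

3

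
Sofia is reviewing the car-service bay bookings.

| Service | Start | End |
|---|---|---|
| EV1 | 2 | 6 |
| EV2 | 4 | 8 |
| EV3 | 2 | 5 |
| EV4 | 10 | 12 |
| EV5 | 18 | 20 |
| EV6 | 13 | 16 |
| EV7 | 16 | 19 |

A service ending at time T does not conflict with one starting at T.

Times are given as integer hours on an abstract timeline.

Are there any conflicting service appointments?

Sorted by start: EV1, EV3, EV2, EV4, EV6, EV7, EV5.
EV3 starts before EV1 ends → EV1 and EV3 overlap.
That's a conflict, so the schedule is not conflict-free.

Yes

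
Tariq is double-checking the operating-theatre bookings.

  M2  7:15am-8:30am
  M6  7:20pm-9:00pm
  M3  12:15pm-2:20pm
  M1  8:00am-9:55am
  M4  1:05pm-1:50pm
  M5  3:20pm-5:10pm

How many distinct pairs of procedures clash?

2

Two intervals overlap when each starts before the other ends.
Sorted by start: M2, M1, M3, M4, M5, M6.
M1 starts before M2 ends → M2 and M1 overlap.
M3 starts after M2 ends; M2 is clear from here.
M3 starts after M1 ends; M1 is clear from here.
M4 starts before M3 ends → M3 and M4 overlap.
M5 starts after M3 ends; M3 is clear from here.
M5 starts after M4 ends; M4 is clear from here.
M6 starts after M5 ends.
Overlapping pairs: M1 & M2, M3 & M4 — 2 in total.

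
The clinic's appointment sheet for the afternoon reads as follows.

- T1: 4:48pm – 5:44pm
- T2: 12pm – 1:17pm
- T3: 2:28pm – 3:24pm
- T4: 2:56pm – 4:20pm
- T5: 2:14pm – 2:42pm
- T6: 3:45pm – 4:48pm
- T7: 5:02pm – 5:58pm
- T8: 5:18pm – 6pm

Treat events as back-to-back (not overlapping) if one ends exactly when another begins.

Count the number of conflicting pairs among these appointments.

Sorted by start: T2, T5, T3, T4, T6, T1, T7, T8.
T5 starts after T2 ends — done with T2.
T3 starts before T5 ends → T5 and T3 overlap.
T4 starts after T5 ends — done with T5.
T4 starts before T3 ends → T3 and T4 overlap.
T6 starts after T3 ends — done with T3.
T6 starts before T4 ends → T4 and T6 overlap.
T1 starts after T4 ends — done with T4.
T1 starts exactly when T6 ends (back-to-back, no overlap) — done with T6.
T7 starts before T1 ends → T1 and T7 overlap.
T8 starts before T1 ends → T1 and T8 overlap.
T8 starts before T7 ends → T7 and T8 overlap.
Overlapping pairs: T1 & T7, T1 & T8, T3 & T4, T3 & T5, T4 & T6, T7 & T8 — 6 in total.

6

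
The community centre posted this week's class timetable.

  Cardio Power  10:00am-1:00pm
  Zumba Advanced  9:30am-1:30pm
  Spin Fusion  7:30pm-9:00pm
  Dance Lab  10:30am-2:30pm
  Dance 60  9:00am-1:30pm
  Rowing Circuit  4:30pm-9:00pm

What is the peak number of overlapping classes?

4

Walk through starts and ends in time order (an end at T is processed before a start at T):
9:00am start Dance 60 → 1
9:30am start Zumba Advanced → 2
10:00am start Cardio Power → 3
10:30am start Dance Lab → 4
1:00pm end Cardio Power → 3
1:30pm end Dance 60 → 2
1:30pm end Zumba Advanced → 1
2:30pm end Dance Lab → 0
4:30pm start Rowing Circuit → 1
7:30pm start Spin Fusion → 2
9:00pm end Rowing Circuit → 1
9:00pm end Spin Fusion → 0
Peak is 4, at 10:30am (Cardio Power, Dance 60, Dance Lab, Zumba Advanced).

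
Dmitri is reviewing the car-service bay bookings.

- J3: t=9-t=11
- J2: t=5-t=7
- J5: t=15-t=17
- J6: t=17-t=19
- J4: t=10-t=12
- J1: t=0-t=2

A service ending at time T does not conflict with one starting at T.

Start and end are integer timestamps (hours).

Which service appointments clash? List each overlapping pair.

J3 & J4

Sorted by start: J1, J2, J3, J4, J5, J6.
J2 starts after J1 ends; J1 is clear from here.
J3 starts after J2 ends; J2 is clear from here.
J4 starts before J3 ends → J3 and J4 overlap.
J5 starts after J3 ends; J3 is clear from here.
J5 starts after J4 ends; J4 is clear from here.
J6 starts exactly when J5 ends (back-to-back, no overlap).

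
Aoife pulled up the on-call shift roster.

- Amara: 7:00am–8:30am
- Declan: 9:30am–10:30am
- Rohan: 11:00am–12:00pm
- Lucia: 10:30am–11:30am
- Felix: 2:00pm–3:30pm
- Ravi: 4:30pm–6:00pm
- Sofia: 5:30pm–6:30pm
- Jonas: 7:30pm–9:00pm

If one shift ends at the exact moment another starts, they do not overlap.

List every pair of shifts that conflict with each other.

Lucia & Rohan, Ravi & Sofia

Sorted by start: Amara, Declan, Lucia, Rohan, Felix, Ravi, Sofia, Jonas.
Declan starts after Amara ends; Amara is clear from here.
Lucia starts exactly when Declan ends (back-to-back, no overlap); Declan is clear from here.
Rohan starts before Lucia ends → Lucia and Rohan overlap.
Felix starts after Lucia ends; Lucia is clear from here.
Felix starts after Rohan ends; Rohan is clear from here.
Ravi starts after Felix ends; Felix is clear from here.
Sofia starts before Ravi ends → Ravi and Sofia overlap.
Jonas starts after Ravi ends.
Jonas starts after Sofia ends.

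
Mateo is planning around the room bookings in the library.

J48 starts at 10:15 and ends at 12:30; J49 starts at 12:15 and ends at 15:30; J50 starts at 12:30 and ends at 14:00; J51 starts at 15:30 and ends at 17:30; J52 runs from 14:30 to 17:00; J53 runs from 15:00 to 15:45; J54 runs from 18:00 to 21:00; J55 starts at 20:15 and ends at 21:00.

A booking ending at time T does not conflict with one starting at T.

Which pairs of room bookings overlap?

Sorted by start: J48, J49, J50, J52, J53, J51, J54, J55.
J49 starts before J48 ends → J48 and J49 overlap.
J50 starts exactly when J48 ends (back-to-back, no overlap) — done with J48.
J50 starts before J49 ends → J49 and J50 overlap.
J52 starts before J49 ends → J49 and J52 overlap.
J53 starts before J49 ends → J49 and J53 overlap.
J51 starts exactly when J49 ends (back-to-back, no overlap) — done with J49.
J52 starts after J50 ends — done with J50.
J53 starts before J52 ends → J52 and J53 overlap.
J51 starts before J52 ends → J52 and J51 overlap.
J54 starts after J52 ends — done with J52.
J51 starts before J53 ends → J53 and J51 overlap.
J54 starts after J53 ends — done with J53.
J54 starts after J51 ends — done with J51.
J55 starts before J54 ends → J54 and J55 overlap.

J48 & J49, J49 & J50, J49 & J52, J49 & J53, J51 & J52, J51 & J53, J52 & J53, J54 & J55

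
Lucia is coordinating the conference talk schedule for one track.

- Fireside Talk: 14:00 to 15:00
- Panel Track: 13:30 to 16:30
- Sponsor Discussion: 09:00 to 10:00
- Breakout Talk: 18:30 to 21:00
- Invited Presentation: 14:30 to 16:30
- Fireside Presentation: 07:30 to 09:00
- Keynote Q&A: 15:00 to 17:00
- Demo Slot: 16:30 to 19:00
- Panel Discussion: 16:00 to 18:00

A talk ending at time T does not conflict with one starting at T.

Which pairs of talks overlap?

Sorted by start: Fireside Presentation, Sponsor Discussion, Panel Track, Fireside Talk, Invited Presentation, Keynote Q&A, Panel Discussion, Demo Slot, Breakout Talk.
Sponsor Discussion starts exactly when Fireside Presentation ends (back-to-back, no overlap); Fireside Presentation is clear from here.
Panel Track starts after Sponsor Discussion ends; Sponsor Discussion is clear from here.
Fireside Talk starts before Panel Track ends → Panel Track and Fireside Talk overlap.
Invited Presentation starts before Panel Track ends → Panel Track and Invited Presentation overlap.
Keynote Q&A starts before Panel Track ends → Panel Track and Keynote Q&A overlap.
Panel Discussion starts before Panel Track ends → Panel Track and Panel Discussion overlap.
Demo Slot starts exactly when Panel Track ends (back-to-back, no overlap); Panel Track is clear from here.
Invited Presentation starts before Fireside Talk ends → Fireside Talk and Invited Presentation overlap.
Keynote Q&A starts exactly when Fireside Talk ends (back-to-back, no overlap); Fireside Talk is clear from here.
Keynote Q&A starts before Invited Presentation ends → Invited Presentation and Keynote Q&A overlap.
Panel Discussion starts before Invited Presentation ends → Invited Presentation and Panel Discussion overlap.
Demo Slot starts exactly when Invited Presentation ends (back-to-back, no overlap); Invited Presentation is clear from here.
Panel Discussion starts before Keynote Q&A ends → Keynote Q&A and Panel Discussion overlap.
Demo Slot starts before Keynote Q&A ends → Keynote Q&A and Demo Slot overlap.
Breakout Talk starts after Keynote Q&A ends.
Demo Slot starts before Panel Discussion ends → Panel Discussion and Demo Slot overlap.
Breakout Talk starts after Panel Discussion ends.
Breakout Talk starts before Demo Slot ends → Demo Slot and Breakout Talk overlap.

Breakout Talk & Demo Slot, Demo Slot & Keynote Q&A, Demo Slot & Panel Discussion, Fireside Talk & Invited Presentation, Fireside Talk & Panel Track, Invited Presentation & Keynote Q&A, Invited Presentation & Panel Discussion, Invited Presentation & Panel Track, Keynote Q&A & Panel Discussion, Keynote Q&A & Panel Track, Panel Discussion & Panel Track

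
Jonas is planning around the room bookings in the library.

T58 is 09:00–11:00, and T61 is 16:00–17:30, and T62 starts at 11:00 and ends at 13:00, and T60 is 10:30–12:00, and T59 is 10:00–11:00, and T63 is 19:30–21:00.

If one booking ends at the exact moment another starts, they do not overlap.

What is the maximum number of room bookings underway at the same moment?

Sweep the timeline, counting +1 at each start and −1 at each end (ends before starts at a tie):
09:00 start T58 → 1
10:00 start T59 → 2
10:30 start T60 → 3
11:00 end T58 → 2
11:00 end T59 → 1
11:00 start T62 → 2
12:00 end T60 → 1
13:00 end T62 → 0
16:00 start T61 → 1
17:30 end T61 → 0
19:30 start T63 → 1
21:00 end T63 → 0
Peak is 3, at 10:30 (T58, T59, T60).

3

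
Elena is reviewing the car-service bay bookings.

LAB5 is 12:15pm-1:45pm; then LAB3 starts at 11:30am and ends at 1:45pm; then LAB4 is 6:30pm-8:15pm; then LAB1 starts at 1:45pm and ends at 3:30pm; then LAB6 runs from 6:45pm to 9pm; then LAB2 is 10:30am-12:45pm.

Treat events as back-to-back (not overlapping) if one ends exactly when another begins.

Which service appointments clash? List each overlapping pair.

Sorted by start: LAB2, LAB3, LAB5, LAB1, LAB4, LAB6.
LAB3 starts before LAB2 ends → LAB2 and LAB3 overlap.
LAB5 starts before LAB2 ends → LAB2 and LAB5 overlap.
LAB1 starts after LAB2 ends — done with LAB2.
LAB5 starts before LAB3 ends → LAB3 and LAB5 overlap.
LAB1 starts exactly when LAB3 ends (back-to-back, no overlap) — done with LAB3.
LAB1 starts exactly when LAB5 ends (back-to-back, no overlap) — done with LAB5.
LAB4 starts after LAB1 ends — done with LAB1.
LAB6 starts before LAB4 ends → LAB4 and LAB6 overlap.

LAB2 & LAB3, LAB2 & LAB5, LAB3 & LAB5, LAB4 & LAB6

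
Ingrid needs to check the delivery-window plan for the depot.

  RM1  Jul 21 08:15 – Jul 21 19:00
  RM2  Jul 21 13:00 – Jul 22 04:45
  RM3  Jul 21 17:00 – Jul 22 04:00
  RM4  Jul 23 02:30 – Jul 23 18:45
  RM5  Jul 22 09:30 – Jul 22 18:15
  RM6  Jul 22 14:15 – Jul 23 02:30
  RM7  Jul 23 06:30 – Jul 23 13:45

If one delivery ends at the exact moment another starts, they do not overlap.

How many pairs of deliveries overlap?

5

Sorted by start: RM1, RM2, RM3, RM5, RM6, RM4, RM7.
RM2 starts before RM1 ends → RM1 and RM2 overlap.
RM3 starts before RM1 ends → RM1 and RM3 overlap.
RM5 starts after RM1 ends, so nothing later overlaps RM1 either.
RM3 starts before RM2 ends → RM2 and RM3 overlap.
RM5 starts after RM2 ends, so nothing later overlaps RM2 either.
RM5 starts after RM3 ends, so nothing later overlaps RM3 either.
RM6 starts before RM5 ends → RM5 and RM6 overlap.
RM4 starts after RM5 ends, so nothing later overlaps RM5 either.
RM4 starts exactly when RM6 ends (back-to-back, no overlap), so nothing later overlaps RM6 either.
RM7 starts before RM4 ends → RM4 and RM7 overlap.
Overlapping pairs: RM1 & RM2, RM1 & RM3, RM2 & RM3, RM4 & RM7, RM5 & RM6 — 5 in total.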